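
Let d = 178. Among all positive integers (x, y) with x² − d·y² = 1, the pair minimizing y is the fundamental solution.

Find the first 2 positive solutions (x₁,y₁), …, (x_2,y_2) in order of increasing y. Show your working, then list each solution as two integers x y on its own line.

√178 → a₀=13, period (2,1,12,1,2,26); ℓ=6 even so k=5
k=0  a_k=13  p_k/q_k = 13/1
…
k=4  a_k=1  p_k/q_k = 547/41
k=5  a_k=2  p_k/q_k = 1601/120
(x₁, y₁) = (1601, 120);  1601² − 178·120² = 1 ✓
k=2:  x_2 = 1601·1601+178·120·120 = 5126401,  y_2 = 1601·120+120·1601 = 384240

1601 120
5126401 384240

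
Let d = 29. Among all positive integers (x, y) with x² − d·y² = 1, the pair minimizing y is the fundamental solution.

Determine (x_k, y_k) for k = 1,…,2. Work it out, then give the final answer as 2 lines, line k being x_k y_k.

√29 = [5; 2,1,1,2,10, …], period ℓ=5 (odd) → k=9
k=0  a_k=5  p_k/q_k = 5/1
k=1  a_k=2  p_k/q_k = 11/2
…
k=3  a_k=1  p_k/q_k = 27/5
…
k=8  a_k=1  p_k/q_k = 3775/701
k=9  a_k=2  p_k/q_k = 9801/1820
(x₁, y₁) = (9801, 1820);  9801² − 29·1820² = 1 ✓
k=2:  x_2 = 9801·9801+29·1820·1820 = 192119201,  y_2 = 9801·1820+1820·9801 = 35675640

9801 1820
192119201 35675640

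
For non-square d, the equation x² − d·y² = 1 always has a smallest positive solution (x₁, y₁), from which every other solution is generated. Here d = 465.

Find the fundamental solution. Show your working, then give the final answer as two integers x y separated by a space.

d=465: √d = [21; 1,1,3,2,2,2,3,1,1,42] (ℓ=10, even), read p_9/q_9
step 0: (21, 1)  from 21·(1,0) + (0,1)
step 1: (22, 1)  from 1·(21,1) + (1,0)
step 2: (43, 2)  from 1·(22,1) + (21,1)
…
step 5: (841, 39)  from 2·(345,16) + (151,7)
step 6: (2027, 94)  from 2·(841,39) + (345,16)
step 7: (6922, 321)  from 3·(2027,94) + (841,39)
step 8: (8949, 415)  from 1·(6922,321) + (2027,94)
step 9: (15871, 736)  from 1·(8949,415) + (6922,321)
fundamental: x₁=15871, y₁=736  (since 251888641 − 465·541696 = 1)

15871 736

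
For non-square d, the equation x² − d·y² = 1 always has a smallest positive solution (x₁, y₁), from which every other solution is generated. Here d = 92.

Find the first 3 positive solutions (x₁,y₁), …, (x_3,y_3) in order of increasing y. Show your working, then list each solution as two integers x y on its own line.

√92 = [9; 1,1,2,4,2,1,1,18, …], period ℓ=8 (even) → k=7
k=0  a_k=9  p_k/q_k = 9/1
k=1  a_k=1  p_k/q_k = 10/1
…
k=4  a_k=4  p_k/q_k = 211/22
k=5  a_k=2  p_k/q_k = 470/49
k=6  a_k=1  p_k/q_k = 681/71
k=7  a_k=1  p_k/q_k = 1151/120
→ (1151, 120).  Check: 1151²=1324801, 92·120²=1324800, difference 1.
(x_2, y_2) = (1151·1151 + 92·120·120, 1151·120 + 120·1151) = (2649601, 276240)
(x_3, y_3) = (1151·2649601 + 92·120·276240, 1151·276240 + 120·2649601) = (6099380351, 635904360)

1151 120
2649601 276240
6099380351 635904360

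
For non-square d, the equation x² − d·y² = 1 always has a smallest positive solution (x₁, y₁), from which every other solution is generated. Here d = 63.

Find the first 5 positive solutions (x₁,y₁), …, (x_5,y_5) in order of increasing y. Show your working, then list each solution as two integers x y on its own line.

8 1
127 16
2024 255
32257 4064
514088 64769

√63 → a₀=7, period (1,14); ℓ=2 even so k=1
step 0: (7, 1)  from 7·(1,0) + (0,1)
step 1: (8, 1)  from 1·(7,1) + (1,0)
fundamental: x₁=8, y₁=1  (since 64 − 63·1 = 1)
n=2: (8,1)∘(8,1) = (8·8+63·1·1, 8·1+1·8) = (127,16)
n=3: (127,16)∘(8,1) = (8·127+63·1·16, 8·16+1·127) = (2024,255)
n=4: (2024,255)∘(8,1) = (8·2024+63·1·255, 8·255+1·2024) = (32257,4064)
n=5: (32257,4064)∘(8,1) = (8·32257+63·1·4064, 8·4064+1·32257) = (514088,64769)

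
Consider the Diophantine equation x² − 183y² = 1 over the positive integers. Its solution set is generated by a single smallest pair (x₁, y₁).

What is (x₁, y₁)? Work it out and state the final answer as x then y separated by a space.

487 36

[13; 1,1,8,1,1,26] for √183; ℓ=6 ⇒ convergent index 5
step 0: (13, 1)  from 13·(1,0) + (0,1)
…
step 3: (230, 17)  from 8·(27,2) + (14,1)
step 4: (257, 19)  from 1·(230,17) + (27,2)
step 5: (487, 36)  from 1·(257,19) + (230,17)
→ (487, 36).  Check: 487²=237169, 183·36²=237168, difference 1.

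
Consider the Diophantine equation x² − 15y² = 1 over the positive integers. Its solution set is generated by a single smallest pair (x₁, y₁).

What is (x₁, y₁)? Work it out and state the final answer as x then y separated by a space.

√15 = [3; 1,6, …], period ℓ=2 (even) → k=1
k=0  a_k=3  p_k/q_k = 3/1
k=1  a_k=1  p_k/q_k = 4/1
fundamental: x₁=4, y₁=1  (since 16 − 15·1 = 1)

4 1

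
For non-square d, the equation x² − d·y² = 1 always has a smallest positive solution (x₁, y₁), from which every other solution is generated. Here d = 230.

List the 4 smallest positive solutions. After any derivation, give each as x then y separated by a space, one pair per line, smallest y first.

91 6
16561 1092
3014011 198738
548533441 36169224

√230 = [15; 6,30, …], period ℓ=2 (even) → k=1
step 0: (15, 1)  from 15·(1,0) + (0,1)
step 1: (91, 6)  from 6·(15,1) + (1,0)
fundamental: x₁=91, y₁=6  (since 8281 − 230·36 = 1)
k=2:  x_2 = 91·91+230·6·6 = 16561,  y_2 = 91·6+6·91 = 1092
k=3:  x_3 = 91·16561+230·6·1092 = 3014011,  y_3 = 91·1092+6·16561 = 198738
k=4:  x_4 = 91·3014011+230·6·198738 = 548533441,  y_4 = 91·198738+6·3014011 = 36169224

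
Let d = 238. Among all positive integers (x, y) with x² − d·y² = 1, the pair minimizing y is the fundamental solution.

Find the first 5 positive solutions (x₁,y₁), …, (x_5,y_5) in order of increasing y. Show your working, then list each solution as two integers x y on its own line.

11663 756
272051137 17634456
6345864809999 411341319900
148023642285985537 9594947610352944
3452799473617033826063 223811747547751451844

[15; 2,2,1,14,1,2,2,30] for √238; ℓ=8 ⇒ convergent index 7
step 0: (15, 1)  from 15·(1,0) + (0,1)
step 1: (31, 2)  from 2·(15,1) + (1,0)
…
step 5: (1697, 110)  from 1·(1589,103) + (108,7)
step 6: (4983, 323)  from 2·(1697,110) + (1589,103)
step 7: (11663, 756)  from 2·(4983,323) + (1697,110)
fundamental: x₁=11663, y₁=756  (since 136025569 − 238·571536 = 1)
n=2: (11663,756)∘(11663,756) = (11663·11663+238·756·756, 11663·756+756·11663) = (272051137,17634456)
n=3: (272051137,17634456)∘(11663,756) = (11663·272051137+238·756·17634456, 11663·17634456+756·272051137) = (6345864809999,411341319900)
n=4: (6345864809999,411341319900)∘(11663,756) = (11663·6345864809999+238·756·411341319900, 11663·411341319900+756·6345864809999) = (148023642285985537,9594947610352944)
n=5: (148023642285985537,9594947610352944)∘(11663,756) = (11663·148023642285985537+238·756·9594947610352944, 11663·9594947610352944+756·148023642285985537) = (3452799473617033826063,223811747547751451844)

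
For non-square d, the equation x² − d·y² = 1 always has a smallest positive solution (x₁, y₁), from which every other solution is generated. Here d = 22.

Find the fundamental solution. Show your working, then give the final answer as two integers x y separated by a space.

197 42

√22 → a₀=4, period (1,2,4,2,1,8); ℓ=6 even so k=5
i=0: a=4 ⇒ p=4, q=1
i=1: a=1 ⇒ p=5, q=1
…
i=3: a=4 ⇒ p=61, q=13
i=4: a=2 ⇒ p=136, q=29
i=5: a=1 ⇒ p=197, q=42
(x₁, y₁) = (197, 42);  197² − 22·42² = 1 ✓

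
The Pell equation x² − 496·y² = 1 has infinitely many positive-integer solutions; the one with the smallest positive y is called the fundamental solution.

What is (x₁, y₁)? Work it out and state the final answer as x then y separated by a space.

d=496: √d = [22; 3,1,2,4,1,…,1,3,44] (ℓ=16, even), read p_15/q_15
k=0  a_k=22  p_k/q_k = 22/1
k=1  a_k=3  p_k/q_k = 67/3
k=2  a_k=1  p_k/q_k = 89/4
…
k=5  a_k=1  p_k/q_k = 1314/59
…
k=8  a_k=2  p_k/q_k = 14543/653
…
k=10  a_k=1  p_k/q_k = 49709/2232
k=11  a_k=1  p_k/q_k = 84875/3811
k=12  a_k=4  p_k/q_k = 389209/17476
…
k=14  a_k=1  p_k/q_k = 1252502/56239
k=15  a_k=3  p_k/q_k = 4620799/207480
fundamental: x₁=4620799, y₁=207480  (since 21351783398401 − 496·43047950400 = 1)

4620799 207480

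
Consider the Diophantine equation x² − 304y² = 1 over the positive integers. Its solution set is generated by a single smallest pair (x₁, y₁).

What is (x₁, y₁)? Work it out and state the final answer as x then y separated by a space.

57799 3315

d=304: √d = [17; 2,3,2,1,1,1,1,1,2,3,2,34] (ℓ=12, even), read p_11/q_11
i=0: a=17 ⇒ p=17, q=1
i=1: a=2 ⇒ p=35, q=2
i=2: a=3 ⇒ p=122, q=7
…
i=5: a=1 ⇒ p=680, q=39
…
i=10: a=3 ⇒ p=25177, q=1444
i=11: a=2 ⇒ p=57799, q=3315
→ (57799, 3315).  Check: 57799²=3340724401, 304·3315²=3340724400, difference 1.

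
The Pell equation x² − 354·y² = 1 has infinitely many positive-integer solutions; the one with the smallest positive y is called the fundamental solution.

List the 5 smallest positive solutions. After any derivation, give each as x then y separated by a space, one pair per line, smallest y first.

258065 13716
133195088449 7079239080
68745981000924305 3653807666346684
35481863173873866451201 1885839750824434773840
18313254039862772710457447825 973338470589361712155692516

√354 = [18; 1,4,2,2,18,2,2,4,1,36, …], period ℓ=10 (even) → k=9
i=0: a=18 ⇒ p=18, q=1
…
i=4: a=2 ⇒ p=508, q=27
i=5: a=18 ⇒ p=9351, q=497
…
i=7: a=2 ⇒ p=47771, q=2539
i=8: a=4 ⇒ p=210294, q=11177
i=9: a=1 ⇒ p=258065, q=13716
fundamental: x₁=258065, y₁=13716  (since 66597544225 − 354·188128656 = 1)
n=2: (258065,13716)∘(258065,13716) = (258065·258065+354·13716·13716, 258065·13716+13716·258065) = (133195088449,7079239080)
n=3: (133195088449,7079239080)∘(258065,13716) = (258065·133195088449+354·13716·7079239080, 258065·7079239080+13716·133195088449) = (68745981000924305,3653807666346684)
n=4: (68745981000924305,3653807666346684)∘(258065,13716) = (258065·68745981000924305+354·13716·3653807666346684, 258065·3653807666346684+13716·68745981000924305) = (35481863173873866451201,1885839750824434773840)
n=5: (35481863173873866451201,1885839750824434773840)∘(258065,13716) = (258065·35481863173873866451201+354·13716·1885839750824434773840, 258065·1885839750824434773840+13716·35481863173873866451201) = (18313254039862772710457447825,973338470589361712155692516)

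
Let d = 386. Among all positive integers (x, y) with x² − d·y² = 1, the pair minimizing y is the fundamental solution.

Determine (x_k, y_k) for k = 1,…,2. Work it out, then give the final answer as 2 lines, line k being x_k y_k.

111555 5678
24889036049 1266818580

[19; 1,1,1,4,1,18,1,4,1,1,1,38] for √386; ℓ=12 ⇒ convergent index 11
i=0: a=19 ⇒ p=19, q=1
i=1: a=1 ⇒ p=20, q=1
…
i=8: a=4 ⇒ p=32771, q=1668
…
i=10: a=1 ⇒ p=72163, q=3673
i=11: a=1 ⇒ p=111555, q=5678
(x₁, y₁) = (111555, 5678);  111555² − 386·5678² = 1 ✓
(111555+5678√386)^2 = 24889036049 + 1266818580√386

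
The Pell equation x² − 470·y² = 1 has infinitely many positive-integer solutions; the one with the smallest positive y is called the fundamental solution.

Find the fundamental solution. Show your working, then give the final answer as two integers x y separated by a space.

√470 = [21; 1,2,8,2,1,42, …], period ℓ=6 (even) → k=5
k=0  a_k=21  p_k/q_k = 21/1
…
k=3  a_k=8  p_k/q_k = 542/25
k=4  a_k=2  p_k/q_k = 1149/53
k=5  a_k=1  p_k/q_k = 1691/78
fundamental: x₁=1691, y₁=78  (since 2859481 − 470·6084 = 1)

1691 78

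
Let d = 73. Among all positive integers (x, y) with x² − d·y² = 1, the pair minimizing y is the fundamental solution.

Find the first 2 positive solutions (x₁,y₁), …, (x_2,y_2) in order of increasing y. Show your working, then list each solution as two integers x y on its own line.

2281249 267000
10408194000001 1218186966000

√73 = [8; 1,1,5,5,1,1,16, …], period ℓ=7 (odd) → k=13
step 0: (8, 1)  from 8·(1,0) + (0,1)
…
step 2: (17, 2)  from 1·(9,1) + (8,1)
…
step 4: (487, 57)  from 5·(94,11) + (17,2)
…
step 8: (18737, 2193)  from 1·(17669,2068) + (1068,125)
…
step 10: (200767, 23498)  from 5·(36406,4261) + (18737,2193)
step 11: (1040241, 121751)  from 5·(200767,23498) + (36406,4261)
step 12: (1241008, 145249)  from 1·(1040241,121751) + (200767,23498)
step 13: (2281249, 267000)  from 1·(1241008,145249) + (1040241,121751)
fundamental: x₁=2281249, y₁=267000  (since 5204097000001 − 73·71289000000 = 1)
n=2: (2281249,267000)∘(2281249,267000) = (2281249·2281249+73·267000·267000, 2281249·267000+267000·2281249) = (10408194000001,1218186966000)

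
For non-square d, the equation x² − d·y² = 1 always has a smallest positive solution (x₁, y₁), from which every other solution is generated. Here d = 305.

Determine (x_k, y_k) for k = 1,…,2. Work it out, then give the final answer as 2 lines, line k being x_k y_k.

489 28
478241 27384

√305 → a₀=17, period (2,6,2,34); ℓ=4 even so k=3
i=0: a=17 ⇒ p=17, q=1
…
i=2: a=6 ⇒ p=227, q=13
i=3: a=2 ⇒ p=489, q=28
(x₁, y₁) = (489, 28);  489² − 305·28² = 1 ✓
(489+28√305)^2 = 478241 + 27384√305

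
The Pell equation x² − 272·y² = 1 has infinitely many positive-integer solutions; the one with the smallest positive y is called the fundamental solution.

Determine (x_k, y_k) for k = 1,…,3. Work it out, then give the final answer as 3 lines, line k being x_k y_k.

√272 → a₀=16, period (2,32); ℓ=2 even so k=1
i=0: a=16 ⇒ p=16, q=1
i=1: a=2 ⇒ p=33, q=2
(x₁, y₁) = (33, 2);  33² − 272·2² = 1 ✓
k=2:  x_2 = 33·33+272·2·2 = 2177,  y_2 = 33·2+2·33 = 132
k=3:  x_3 = 33·2177+272·2·132 = 143649,  y_3 = 33·132+2·2177 = 8710

33 2
2177 132
143649 8710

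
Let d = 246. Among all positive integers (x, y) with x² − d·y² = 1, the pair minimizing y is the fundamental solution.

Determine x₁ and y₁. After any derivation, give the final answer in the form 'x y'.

88805 5662

[15; 1,2,5,1,14,1,5,2,1,30] for √246; ℓ=10 ⇒ convergent index 9
a_0=15:  p_0=15·1+0=15,  q_0=15·0+1=1
a_1=1:  p_1=1·15+1=16,  q_1=1·1+0=1
…
a_4=1:  p_4=1·251+47=298,  q_4=1·16+3=19
…
a_6=1:  p_6=1·4423+298=4721,  q_6=1·282+19=301
…
a_8=2:  p_8=2·28028+4721=60777,  q_8=2·1787+301=3875
a_9=1:  p_9=1·60777+28028=88805,  q_9=1·3875+1787=5662
→ (88805, 5662).  Check: 88805²=7886328025, 246·5662²=7886328024, difference 1.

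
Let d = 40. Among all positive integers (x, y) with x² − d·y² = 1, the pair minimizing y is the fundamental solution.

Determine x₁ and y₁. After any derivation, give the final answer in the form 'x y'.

19 3

√40 → a₀=6, period (3,12); ℓ=2 even so k=1
step 0: (6, 1)  from 6·(1,0) + (0,1)
step 1: (19, 3)  from 3·(6,1) + (1,0)
(x₁, y₁) = (19, 3);  19² − 40·3² = 1 ✓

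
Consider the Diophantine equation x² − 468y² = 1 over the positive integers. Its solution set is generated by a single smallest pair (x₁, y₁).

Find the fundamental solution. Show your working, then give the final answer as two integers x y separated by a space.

649 30

√468 = [21; 1,1,1,2,1,1,1,42, …], period ℓ=8 (even) → k=7
step 0: (21, 1)  from 21·(1,0) + (0,1)
step 1: (22, 1)  from 1·(21,1) + (1,0)
step 2: (43, 2)  from 1·(22,1) + (21,1)
…
step 6: (411, 19)  from 1·(238,11) + (173,8)
step 7: (649, 30)  from 1·(411,19) + (238,11)
(x₁, y₁) = (649, 30);  649² − 468·30² = 1 ✓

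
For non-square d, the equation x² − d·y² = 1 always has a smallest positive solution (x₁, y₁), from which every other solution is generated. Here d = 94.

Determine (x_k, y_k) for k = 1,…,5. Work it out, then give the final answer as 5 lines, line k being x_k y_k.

[9; 1,2,3,1,1,…,2,1,18] for √94; ℓ=16 ⇒ convergent index 15
a_0=9:  p_0=9·1+0=9,  q_0=9·0+1=1
…
a_2=2:  p_2=2·10+9=29,  q_2=2·1+1=3
a_3=3:  p_3=3·29+10=97,  q_3=3·3+1=10
a_4=1:  p_4=1·97+29=126,  q_4=1·10+3=13
a_5=1:  p_5=1·126+97=223,  q_5=1·13+10=23
a_6=5:  p_6=5·223+126=1241,  q_6=5·23+13=128
a_7=1:  p_7=1·1241+223=1464,  q_7=1·128+23=151
a_8=8:  p_8=8·1464+1241=12953,  q_8=8·151+128=1336
a_9=1:  p_9=1·12953+1464=14417,  q_9=1·1336+151=1487
…
a_12=1:  p_12=1·99455+85038=184493,  q_12=1·10258+8771=19029
…
a_14=2:  p_14=2·652934+184493=1490361,  q_14=2·67345+19029=153719
a_15=1:  p_15=1·1490361+652934=2143295,  q_15=1·153719+67345=221064
(x₁, y₁) = (2143295, 221064);  2143295² − 94·221064² = 1 ✓
(x_2, y_2) = (2143295·2143295 + 94·221064·221064, 2143295·221064 + 221064·2143295) = (9187426914049, 947610731760)
(x_3, y_3) = (2143295·9187426914049 + 94·221064·947610731760, 2143295·947610731760 + 221064·9187426914049) = (39382732335491159615, 4062018686654877336)
(x_4, y_4) = (2143295·39382732335491159615 + 94·221064·4062018686654877336, 2143295·4062018686654877336 + 221064·39382732335491159615) = (168817626601983862467148801, 17412208682026983028992480)
(x_5, y_5) = (2143295·168817626601983862467148801 + 94·221064·17412208682026983028992480, 2143295·17412208682026983028992480 + 221064·168817626601983862467148801) = (723651950015758622280719887718975, 74638999614285983163562219965864)

2143295 221064
9187426914049 947610731760
39382732335491159615 4062018686654877336
168817626601983862467148801 17412208682026983028992480
723651950015758622280719887718975 74638999614285983163562219965864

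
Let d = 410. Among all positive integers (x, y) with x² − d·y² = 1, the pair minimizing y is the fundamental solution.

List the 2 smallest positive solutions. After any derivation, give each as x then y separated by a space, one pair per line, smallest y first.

81 4
13121 648

√410 = [20; 4,40, …], period ℓ=2 (even) → k=1
step 0: (20, 1)  from 20·(1,0) + (0,1)
step 1: (81, 4)  from 4·(20,1) + (1,0)
fundamental: x₁=81, y₁=4  (since 6561 − 410·16 = 1)
n=2: (81,4)∘(81,4) = (81·81+410·4·4, 81·4+4·81) = (13121,648)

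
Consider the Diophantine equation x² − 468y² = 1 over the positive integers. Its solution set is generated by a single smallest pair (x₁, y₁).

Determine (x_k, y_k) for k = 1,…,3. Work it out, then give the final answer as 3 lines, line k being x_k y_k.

√468 = [21; 1,1,1,2,1,1,1,42, …], period ℓ=8 (even) → k=7
i=0: a=21 ⇒ p=21, q=1
…
i=6: a=1 ⇒ p=411, q=19
i=7: a=1 ⇒ p=649, q=30
fundamental: x₁=649, y₁=30  (since 421201 − 468·900 = 1)
(x_2, y_2) = (649·649 + 468·30·30, 649·30 + 30·649) = (842401, 38940)
(x_3, y_3) = (649·842401 + 468·30·38940, 649·38940 + 30·842401) = (1093435849, 50544090)

649 30
842401 38940
1093435849 50544090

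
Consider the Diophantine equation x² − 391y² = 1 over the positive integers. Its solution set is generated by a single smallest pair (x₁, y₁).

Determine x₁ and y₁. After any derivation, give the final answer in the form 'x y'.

d=391: √d = [19; 1,3,2,2,1,…,3,1,38] (ℓ=16, even), read p_15/q_15
step 0: (19, 1)  from 19·(1,0) + (0,1)
…
step 3: (178, 9)  from 2·(79,4) + (20,1)
step 4: (435, 22)  from 2·(178,9) + (79,4)
…
step 8: (52519, 2656)  from 19·(2709,137) + (1048,53)
step 9: (107747, 5449)  from 2·(52519,2656) + (2709,137)
step 10: (160266, 8105)  from 1·(107747,5449) + (52519,2656)
step 11: (268013, 13554)  from 1·(160266,8105) + (107747,5449)
step 12: (696292, 35213)  from 2·(268013,13554) + (160266,8105)
step 13: (1660597, 83980)  from 2·(696292,35213) + (268013,13554)
step 14: (5678083, 287153)  from 3·(1660597,83980) + (696292,35213)
step 15: (7338680, 371133)  from 1·(5678083,287153) + (1660597,83980)
fundamental: x₁=7338680, y₁=371133  (since 53856224142400 − 391·137739703689 = 1)

7338680 371133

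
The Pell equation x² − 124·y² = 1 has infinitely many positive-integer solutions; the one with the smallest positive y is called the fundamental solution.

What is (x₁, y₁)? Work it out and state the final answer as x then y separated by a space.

4620799 414960

[11; 7,2,1,1,1,…,2,7,22] for √124; ℓ=16 ⇒ convergent index 15
a_0=11:  p_0=11·1+0=11,  q_0=11·0+1=1
a_1=7:  p_1=7·11+1=78,  q_1=7·1+0=7
…
a_9=1:  p_9=1·14543+3040=17583,  q_9=1·1306+273=1579
…
a_14=2:  p_14=2·237042+152167=626251,  q_14=2·21287+13665=56239
a_15=7:  p_15=7·626251+237042=4620799,  q_15=7·56239+21287=414960
(x₁, y₁) = (4620799, 414960);  4620799² − 124·414960² = 1 ✓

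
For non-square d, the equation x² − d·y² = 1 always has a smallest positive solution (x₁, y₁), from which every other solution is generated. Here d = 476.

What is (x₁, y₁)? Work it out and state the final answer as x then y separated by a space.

d=476: √d = [21; 1,4,2,10,2,4,1,42] (ℓ=8, even), read p_7/q_7
i=0: a=21 ⇒ p=21, q=1
i=1: a=1 ⇒ p=22, q=1
…
i=6: a=4 ⇒ p=23541, q=1079
i=7: a=1 ⇒ p=28799, q=1320
(x₁, y₁) = (28799, 1320);  28799² − 476·1320² = 1 ✓

28799 1320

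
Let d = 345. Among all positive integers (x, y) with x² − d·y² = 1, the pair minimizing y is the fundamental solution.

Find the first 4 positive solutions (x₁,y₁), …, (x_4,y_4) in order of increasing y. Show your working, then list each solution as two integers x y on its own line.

√345 → a₀=18, period (1,1,2,1,6,1,2,1,1,36); ℓ=10 even so k=9
step 0: (18, 1)  from 18·(1,0) + (0,1)
…
step 6: (1003, 54)  from 1·(873,47) + (130,7)
…
step 8: (3882, 209)  from 1·(2879,155) + (1003,54)
step 9: (6761, 364)  from 1·(3882,209) + (2879,155)
(x₁, y₁) = (6761, 364);  6761² − 345·364² = 1 ✓
(x_2, y_2) = (6761·6761 + 345·364·364, 6761·364 + 364·6761) = (91422241, 4922008)
(x_3, y_3) = (6761·91422241 + 345·364·4922008, 6761·4922008 + 364·91422241) = (1236211536041, 66555391812)
(x_4, y_4) = (6761·1236211536041 + 345·364·66555391812, 6761·66555391812 + 364·1236211536041) = (16716052298924161, 899962003159856)

6761 364
91422241 4922008
1236211536041 66555391812
16716052298924161 899962003159856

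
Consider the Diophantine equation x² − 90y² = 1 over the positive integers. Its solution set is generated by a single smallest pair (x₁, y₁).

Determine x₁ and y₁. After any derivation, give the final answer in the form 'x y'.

√90 → a₀=9, period (2,18); ℓ=2 even so k=1
a_0=9:  p_0=9·1+0=9,  q_0=9·0+1=1
a_1=2:  p_1=2·9+1=19,  q_1=2·1+0=2
fundamental: x₁=19, y₁=2  (since 361 − 90·4 = 1)

19 2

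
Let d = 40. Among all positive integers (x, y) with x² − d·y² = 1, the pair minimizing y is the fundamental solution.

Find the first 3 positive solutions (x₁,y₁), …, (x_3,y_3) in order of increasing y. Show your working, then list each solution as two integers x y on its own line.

√40 → a₀=6, period (3,12); ℓ=2 even so k=1
k=0  a_k=6  p_k/q_k = 6/1
k=1  a_k=3  p_k/q_k = 19/3
(x₁, y₁) = (19, 3);  19² − 40·3² = 1 ✓
(x_2, y_2) = (19·19 + 40·3·3, 19·3 + 3·19) = (721, 114)
(x_3, y_3) = (19·721 + 40·3·114, 19·114 + 3·721) = (27379, 4329)

19 3
721 114
27379 4329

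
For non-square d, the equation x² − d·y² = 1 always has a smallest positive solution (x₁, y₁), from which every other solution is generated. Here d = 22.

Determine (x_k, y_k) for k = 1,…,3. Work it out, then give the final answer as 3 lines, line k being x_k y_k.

197 42
77617 16548
30580901 6519870

√22 → a₀=4, period (1,2,4,2,1,8); ℓ=6 even so k=5
a_0=4:  p_0=4·1+0=4,  q_0=4·0+1=1
…
a_2=2:  p_2=2·5+4=14,  q_2=2·1+1=3
…
a_4=2:  p_4=2·61+14=136,  q_4=2·13+3=29
a_5=1:  p_5=1·136+61=197,  q_5=1·29+13=42
fundamental: x₁=197, y₁=42  (since 38809 − 22·1764 = 1)
(x_2, y_2) = (197·197 + 22·42·42, 197·42 + 42·197) = (77617, 16548)
(x_3, y_3) = (197·77617 + 22·42·16548, 197·16548 + 42·77617) = (30580901, 6519870)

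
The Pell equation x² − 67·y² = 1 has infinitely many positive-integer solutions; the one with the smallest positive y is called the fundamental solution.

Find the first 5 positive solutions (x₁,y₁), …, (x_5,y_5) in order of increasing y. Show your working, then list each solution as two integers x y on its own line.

48842 5967
4771081927 582880428
466058366908226 56938091722785
45526445508292066657 5561940551265649512
4447205302565943872414162 543312600752895615207423

d=67: √d = [8; 5,2,1,1,7,1,1,2,5,16] (ℓ=10, even), read p_9/q_9
a_0=8:  p_0=8·1+0=8,  q_0=8·0+1=1
a_1=5:  p_1=5·8+1=41,  q_1=5·1+0=5
a_2=2:  p_2=2·41+8=90,  q_2=2·5+1=11
a_3=1:  p_3=1·90+41=131,  q_3=1·11+5=16
a_4=1:  p_4=1·131+90=221,  q_4=1·16+11=27
a_5=7:  p_5=7·221+131=1678,  q_5=7·27+16=205
a_6=1:  p_6=1·1678+221=1899,  q_6=1·205+27=232
…
a_8=2:  p_8=2·3577+1899=9053,  q_8=2·437+232=1106
a_9=5:  p_9=5·9053+3577=48842,  q_9=5·1106+437=5967
fundamental: x₁=48842, y₁=5967  (since 2385540964 − 67·35605089 = 1)
k=2:  x_2 = 48842·48842+67·5967·5967 = 4771081927,  y_2 = 48842·5967+5967·48842 = 582880428
k=3:  x_3 = 48842·4771081927+67·5967·582880428 = 466058366908226,  y_3 = 48842·582880428+5967·4771081927 = 56938091722785
k=4:  x_4 = 48842·466058366908226+67·5967·56938091722785 = 45526445508292066657,  y_4 = 48842·56938091722785+5967·466058366908226 = 5561940551265649512
k=5:  x_5 = 48842·45526445508292066657+67·5967·5561940551265649512 = 4447205302565943872414162,  y_5 = 48842·5561940551265649512+5967·45526445508292066657 = 543312600752895615207423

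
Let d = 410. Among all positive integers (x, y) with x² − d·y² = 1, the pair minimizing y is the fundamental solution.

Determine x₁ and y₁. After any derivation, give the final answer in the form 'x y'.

81 4

[20; 4,40] for √410; ℓ=2 ⇒ convergent index 1
a_0=20:  p_0=20·1+0=20,  q_0=20·0+1=1
a_1=4:  p_1=4·20+1=81,  q_1=4·1+0=4
(x₁, y₁) = (81, 4);  81² − 410·4² = 1 ✓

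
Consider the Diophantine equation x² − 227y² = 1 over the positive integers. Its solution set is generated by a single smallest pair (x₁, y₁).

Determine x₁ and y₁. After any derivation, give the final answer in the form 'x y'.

226 15

d=227: √d = [15; 15,30] (ℓ=2, even), read p_1/q_1
step 0: (15, 1)  from 15·(1,0) + (0,1)
step 1: (226, 15)  from 15·(15,1) + (1,0)
→ (226, 15).  Check: 226²=51076, 227·15²=51075, difference 1.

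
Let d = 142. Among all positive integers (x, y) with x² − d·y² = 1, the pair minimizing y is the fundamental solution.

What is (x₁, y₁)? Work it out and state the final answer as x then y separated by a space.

√142 → a₀=11, period (1,10,1,22); ℓ=4 even so k=3
k=0  a_k=11  p_k/q_k = 11/1
…
k=2  a_k=10  p_k/q_k = 131/11
k=3  a_k=1  p_k/q_k = 143/12
(x₁, y₁) = (143, 12);  143² − 142·12² = 1 ✓

143 12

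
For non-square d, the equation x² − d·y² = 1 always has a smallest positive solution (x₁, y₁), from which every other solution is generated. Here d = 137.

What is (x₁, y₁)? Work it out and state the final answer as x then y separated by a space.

6083073 519712

√137 = [11; 1,2,2,1,1,2,2,1,22, …], period ℓ=9 (odd) → k=17
step 0: (11, 1)  from 11·(1,0) + (0,1)
…
step 2: (35, 3)  from 2·(12,1) + (11,1)
…
step 7: (1229, 105)  from 2·(515,44) + (199,17)
…
step 9: (39597, 3383)  from 22·(1744,149) + (1229,105)
…
step 14: (694077, 59299)  from 1·(408178,34873) + (285899,24426)
step 15: (1796332, 153471)  from 2·(694077,59299) + (408178,34873)
step 16: (4286741, 366241)  from 2·(1796332,153471) + (694077,59299)
step 17: (6083073, 519712)  from 1·(4286741,366241) + (1796332,153471)
(x₁, y₁) = (6083073, 519712);  6083073² − 137·519712² = 1 ✓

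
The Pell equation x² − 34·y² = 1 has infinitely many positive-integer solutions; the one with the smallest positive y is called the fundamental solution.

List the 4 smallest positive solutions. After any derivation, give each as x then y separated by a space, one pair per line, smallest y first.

d=34: √d = [5; 1,4,1,10] (ℓ=4, even), read p_3/q_3
i=0: a=5 ⇒ p=5, q=1
…
i=2: a=4 ⇒ p=29, q=5
i=3: a=1 ⇒ p=35, q=6
(x₁, y₁) = (35, 6);  35² − 34·6² = 1 ✓
n=2: (35,6)∘(35,6) = (35·35+34·6·6, 35·6+6·35) = (2449,420)
n=3: (2449,420)∘(35,6) = (35·2449+34·6·420, 35·420+6·2449) = (171395,29394)
n=4: (171395,29394)∘(35,6) = (35·171395+34·6·29394, 35·29394+6·171395) = (11995201,2057160)

35 6
2449 420
171395 29394
11995201 2057160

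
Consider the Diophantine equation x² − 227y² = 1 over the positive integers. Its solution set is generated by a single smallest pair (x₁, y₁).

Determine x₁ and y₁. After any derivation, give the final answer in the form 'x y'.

226 15

[15; 15,30] for √227; ℓ=2 ⇒ convergent index 1
a_0=15:  p_0=15·1+0=15,  q_0=15·0+1=1
a_1=15:  p_1=15·15+1=226,  q_1=15·1+0=15
fundamental: x₁=226, y₁=15  (since 51076 − 227·225 = 1)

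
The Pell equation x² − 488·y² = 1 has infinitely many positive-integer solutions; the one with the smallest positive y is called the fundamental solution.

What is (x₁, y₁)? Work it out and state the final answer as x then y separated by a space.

243 11

√488 → a₀=22, period (11,44); ℓ=2 even so k=1
step 0: (22, 1)  from 22·(1,0) + (0,1)
step 1: (243, 11)  from 11·(22,1) + (1,0)
fundamental: x₁=243, y₁=11  (since 59049 − 488·121 = 1)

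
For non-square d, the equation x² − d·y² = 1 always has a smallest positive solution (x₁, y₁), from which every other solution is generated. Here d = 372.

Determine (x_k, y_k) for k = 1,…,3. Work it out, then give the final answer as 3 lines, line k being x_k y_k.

d=372: √d = [19; 3,2,12,2,3,38] (ℓ=6, even), read p_5/q_5
i=0: a=19 ⇒ p=19, q=1
…
i=4: a=2 ⇒ p=3491, q=181
i=5: a=3 ⇒ p=12151, q=630
→ (12151, 630).  Check: 12151²=147646801, 372·630²=147646800, difference 1.
(x_2, y_2) = (12151·12151 + 372·630·630, 12151·630 + 630·12151) = (295293601, 15310260)
(x_3, y_3) = (12151·295293601 + 372·630·15310260, 12151·15310260 + 630·295293601) = (7176225079351, 372069937890)

12151 630
295293601 15310260
7176225079351 372069937890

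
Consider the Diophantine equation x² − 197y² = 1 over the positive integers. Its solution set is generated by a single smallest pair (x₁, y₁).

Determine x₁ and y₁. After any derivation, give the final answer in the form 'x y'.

393 28

[14; 28] for √197; ℓ=1 ⇒ convergent index 1
a_0=14:  p_0=14·1+0=14,  q_0=14·0+1=1
a_1=28:  p_1=28·14+1=393,  q_1=28·1+0=28
→ (393, 28).  Check: 393²=154449, 197·28²=154448, difference 1.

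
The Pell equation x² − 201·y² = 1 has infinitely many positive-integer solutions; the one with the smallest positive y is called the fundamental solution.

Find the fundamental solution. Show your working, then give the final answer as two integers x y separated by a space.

515095 36332

[14; 5,1,1,1,2,…,1,5,28] for √201; ℓ=14 ⇒ convergent index 13
step 0: (14, 1)  from 14·(1,0) + (0,1)
…
step 3: (156, 11)  from 1·(85,6) + (71,5)
step 4: (241, 17)  from 1·(156,11) + (85,6)
step 5: (638, 45)  from 2·(241,17) + (156,11)
…
step 8: (8549, 603)  from 1·(7670,541) + (879,62)
step 9: (24768, 1747)  from 2·(8549,603) + (7670,541)
step 10: (33317, 2350)  from 1·(24768,1747) + (8549,603)
step 11: (58085, 4097)  from 1·(33317,2350) + (24768,1747)
step 12: (91402, 6447)  from 1·(58085,4097) + (33317,2350)
step 13: (515095, 36332)  from 5·(91402,6447) + (58085,4097)
fundamental: x₁=515095, y₁=36332  (since 265322859025 − 201·1320014224 = 1)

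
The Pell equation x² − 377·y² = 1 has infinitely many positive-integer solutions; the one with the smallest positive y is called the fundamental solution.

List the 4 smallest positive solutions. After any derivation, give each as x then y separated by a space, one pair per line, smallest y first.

233 12
108577 5592
50596649 2605860
23577929857 1214325168

d=377: √d = [19; 2,2,2,38] (ℓ=4, even), read p_3/q_3
step 0: (19, 1)  from 19·(1,0) + (0,1)
…
step 2: (97, 5)  from 2·(39,2) + (19,1)
step 3: (233, 12)  from 2·(97,5) + (39,2)
→ (233, 12).  Check: 233²=54289, 377·12²=54288, difference 1.
(x_2, y_2) = (233·233 + 377·12·12, 233·12 + 12·233) = (108577, 5592)
(x_3, y_3) = (233·108577 + 377·12·5592, 233·5592 + 12·108577) = (50596649, 2605860)
(x_4, y_4) = (233·50596649 + 377·12·2605860, 233·2605860 + 12·50596649) = (23577929857, 1214325168)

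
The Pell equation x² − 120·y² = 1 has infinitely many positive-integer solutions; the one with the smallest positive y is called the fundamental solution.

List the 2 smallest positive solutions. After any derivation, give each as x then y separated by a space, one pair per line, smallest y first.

[10; 1,20] for √120; ℓ=2 ⇒ convergent index 1
i=0: a=10 ⇒ p=10, q=1
i=1: a=1 ⇒ p=11, q=1
(x₁, y₁) = (11, 1);  11² − 120·1² = 1 ✓
(11+1√120)^2 = 241 + 22√120

11 1
241 22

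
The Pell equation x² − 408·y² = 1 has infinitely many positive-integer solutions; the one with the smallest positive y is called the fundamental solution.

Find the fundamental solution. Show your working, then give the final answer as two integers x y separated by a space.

101 5

√408 = [20; 5,40, …], period ℓ=2 (even) → k=1
i=0: a=20 ⇒ p=20, q=1
i=1: a=5 ⇒ p=101, q=5
→ (101, 5).  Check: 101²=10201, 408·5²=10200, difference 1.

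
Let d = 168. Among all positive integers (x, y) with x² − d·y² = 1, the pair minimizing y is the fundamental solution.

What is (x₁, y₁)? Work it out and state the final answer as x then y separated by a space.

13 1

√168 = [12; 1,24, …], period ℓ=2 (even) → k=1
step 0: (12, 1)  from 12·(1,0) + (0,1)
step 1: (13, 1)  from 1·(12,1) + (1,0)
fundamental: x₁=13, y₁=1  (since 169 − 168·1 = 1)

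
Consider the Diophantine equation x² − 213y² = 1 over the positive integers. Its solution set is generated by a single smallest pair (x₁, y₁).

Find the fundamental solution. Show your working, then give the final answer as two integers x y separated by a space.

[14; 1,1,2,6,1,8,1,6,2,1,1,28] for √213; ℓ=12 ⇒ convergent index 11
k=0  a_k=14  p_k/q_k = 14/1
k=1  a_k=1  p_k/q_k = 15/1
k=2  a_k=1  p_k/q_k = 29/2
…
k=4  a_k=6  p_k/q_k = 467/32
…
k=7  a_k=1  p_k/q_k = 5327/365
…
k=9  a_k=2  p_k/q_k = 78825/5401
k=10  a_k=1  p_k/q_k = 115574/7919
k=11  a_k=1  p_k/q_k = 194399/13320
(x₁, y₁) = (194399, 13320);  194399² − 213·13320² = 1 ✓

194399 13320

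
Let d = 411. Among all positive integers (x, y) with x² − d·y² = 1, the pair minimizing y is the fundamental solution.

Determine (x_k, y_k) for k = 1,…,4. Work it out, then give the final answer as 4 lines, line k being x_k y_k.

49730 2453
4946145799 243975380
491943661118810 24265791292347
48928716529930696801 2413475601692857240

√411 = [20; 3,1,1,1,19,1,1,1,3,40, …], period ℓ=10 (even) → k=9
step 0: (20, 1)  from 20·(1,0) + (0,1)
…
step 2: (81, 4)  from 1·(61,3) + (20,1)
…
step 6: (4602, 227)  from 1·(4379,216) + (223,11)
step 7: (8981, 443)  from 1·(4602,227) + (4379,216)
step 8: (13583, 670)  from 1·(8981,443) + (4602,227)
step 9: (49730, 2453)  from 3·(13583,670) + (8981,443)
→ (49730, 2453).  Check: 49730²=2473072900, 411·2453²=2473072899, difference 1.
(x_2, y_2) = (49730·49730 + 411·2453·2453, 49730·2453 + 2453·49730) = (4946145799, 243975380)
(x_3, y_3) = (49730·4946145799 + 411·2453·243975380, 49730·243975380 + 2453·4946145799) = (491943661118810, 24265791292347)
(x_4, y_4) = (49730·491943661118810 + 411·2453·24265791292347, 49730·24265791292347 + 2453·491943661118810) = (48928716529930696801, 2413475601692857240)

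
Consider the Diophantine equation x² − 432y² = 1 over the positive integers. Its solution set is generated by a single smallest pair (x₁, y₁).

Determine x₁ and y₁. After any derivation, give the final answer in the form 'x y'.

1351 65

[20; 1,3,1,1,1,3,1,40] for √432; ℓ=8 ⇒ convergent index 7
a_0=20:  p_0=20·1+0=20,  q_0=20·0+1=1
a_1=1:  p_1=1·20+1=21,  q_1=1·1+0=1
a_2=3:  p_2=3·21+20=83,  q_2=3·1+1=4
…
a_4=1:  p_4=1·104+83=187,  q_4=1·5+4=9
a_5=1:  p_5=1·187+104=291,  q_5=1·9+5=14
a_6=3:  p_6=3·291+187=1060,  q_6=3·14+9=51
a_7=1:  p_7=1·1060+291=1351,  q_7=1·51+14=65
(x₁, y₁) = (1351, 65);  1351² − 432·65² = 1 ✓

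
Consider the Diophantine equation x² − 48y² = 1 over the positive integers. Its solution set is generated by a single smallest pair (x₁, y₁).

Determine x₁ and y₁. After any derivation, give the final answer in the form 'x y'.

[6; 1,12] for √48; ℓ=2 ⇒ convergent index 1
step 0: (6, 1)  from 6·(1,0) + (0,1)
step 1: (7, 1)  from 1·(6,1) + (1,0)
→ (7, 1).  Check: 7²=49, 48·1²=48, difference 1.

7 1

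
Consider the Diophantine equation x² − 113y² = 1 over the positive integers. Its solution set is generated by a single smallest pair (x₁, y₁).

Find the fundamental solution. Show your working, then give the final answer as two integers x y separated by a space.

1204353 113296

√113 → a₀=10, period (1,1,1,2,2,1,1,1,20); ℓ=9 odd so k=17
k=0  a_k=10  p_k/q_k = 10/1
…
k=3  a_k=1  p_k/q_k = 32/3
k=4  a_k=2  p_k/q_k = 85/8
…
k=10  a_k=1  p_k/q_k = 16785/1579
…
k=14  a_k=2  p_k/q_k = 313483/29490
…
k=16  a_k=1  p_k/q_k = 758918/71393
k=17  a_k=1  p_k/q_k = 1204353/113296
(x₁, y₁) = (1204353, 113296);  1204353² − 113·113296² = 1 ✓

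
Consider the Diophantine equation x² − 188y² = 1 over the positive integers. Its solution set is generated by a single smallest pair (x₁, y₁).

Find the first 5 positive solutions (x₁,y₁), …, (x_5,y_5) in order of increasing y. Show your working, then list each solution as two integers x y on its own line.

√188 → a₀=13, period (1,2,2,6,2,2,1,26); ℓ=8 even so k=7
step 0: (13, 1)  from 13·(1,0) + (0,1)
…
step 2: (41, 3)  from 2·(14,1) + (13,1)
…
step 4: (617, 45)  from 6·(96,7) + (41,3)
step 5: (1330, 97)  from 2·(617,45) + (96,7)
step 6: (3277, 239)  from 2·(1330,97) + (617,45)
step 7: (4607, 336)  from 1·(3277,239) + (1330,97)
fundamental: x₁=4607, y₁=336  (since 21224449 − 188·112896 = 1)
(4607+336√188)^2 = 42448897 + 3095904√188
(4607+336√188)^3 = 391124132351 + 28525659120√188
(4607+336√188)^4 = 3603817713033217 + 262835420035776√188
(4607+336√188)^5 = 33205576016763929087 + 2421765531683980944√188

4607 336
42448897 3095904
391124132351 28525659120
3603817713033217 262835420035776
33205576016763929087 2421765531683980944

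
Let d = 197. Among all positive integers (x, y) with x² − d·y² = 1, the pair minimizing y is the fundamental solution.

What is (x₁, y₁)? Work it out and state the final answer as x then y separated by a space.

393 28

√197 → a₀=14, period (28); ℓ=1 odd so k=1
k=0  a_k=14  p_k/q_k = 14/1
k=1  a_k=28  p_k/q_k = 393/28
(x₁, y₁) = (393, 28);  393² − 197·28² = 1 ✓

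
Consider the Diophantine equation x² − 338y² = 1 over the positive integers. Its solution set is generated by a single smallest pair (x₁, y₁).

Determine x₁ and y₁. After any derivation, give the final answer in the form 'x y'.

114243 6214

[18; 2,1,1,2,36] for √338; ℓ=5 ⇒ convergent index 9
a_0=18:  p_0=18·1+0=18,  q_0=18·0+1=1
a_1=2:  p_1=2·18+1=37,  q_1=2·1+0=2
…
a_8=1:  p_8=1·26327+17631=43958,  q_8=1·1432+959=2391
a_9=2:  p_9=2·43958+26327=114243,  q_9=2·2391+1432=6214
(x₁, y₁) = (114243, 6214);  114243² − 338·6214² = 1 ✓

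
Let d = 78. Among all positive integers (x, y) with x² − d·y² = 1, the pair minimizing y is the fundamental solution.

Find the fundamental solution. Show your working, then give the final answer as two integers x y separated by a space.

53 6

√78 = [8; 1,4,1,16, …], period ℓ=4 (even) → k=3
step 0: (8, 1)  from 8·(1,0) + (0,1)
…
step 2: (44, 5)  from 4·(9,1) + (8,1)
step 3: (53, 6)  from 1·(44,5) + (9,1)
(x₁, y₁) = (53, 6);  53² − 78·6² = 1 ✓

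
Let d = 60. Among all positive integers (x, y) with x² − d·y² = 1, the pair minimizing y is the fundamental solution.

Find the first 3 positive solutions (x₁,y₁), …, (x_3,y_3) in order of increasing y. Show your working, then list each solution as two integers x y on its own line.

31 4
1921 248
119071 15372

d=60: √d = [7; 1,2,1,14] (ℓ=4, even), read p_3/q_3
step 0: (7, 1)  from 7·(1,0) + (0,1)
step 1: (8, 1)  from 1·(7,1) + (1,0)
step 2: (23, 3)  from 2·(8,1) + (7,1)
step 3: (31, 4)  from 1·(23,3) + (8,1)
fundamental: x₁=31, y₁=4  (since 961 − 60·16 = 1)
(31+4√60)^2 = 1921 + 248√60
(31+4√60)^3 = 119071 + 15372√60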